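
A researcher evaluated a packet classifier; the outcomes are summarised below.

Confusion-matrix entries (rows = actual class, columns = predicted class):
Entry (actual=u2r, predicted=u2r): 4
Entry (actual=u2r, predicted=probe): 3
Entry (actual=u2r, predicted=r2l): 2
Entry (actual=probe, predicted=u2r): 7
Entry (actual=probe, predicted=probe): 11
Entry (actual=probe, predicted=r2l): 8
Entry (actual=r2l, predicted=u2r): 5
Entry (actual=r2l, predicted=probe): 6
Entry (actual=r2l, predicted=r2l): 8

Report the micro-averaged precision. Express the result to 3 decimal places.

0.426

Micro-averaging pools counts across classes: ΣTP=23, ΣFP=31, ΣFN=31.
Micro-precision = TP/(TP+FP) on pooled counts = 0.426 (equals overall accuracy in single-label multiclass).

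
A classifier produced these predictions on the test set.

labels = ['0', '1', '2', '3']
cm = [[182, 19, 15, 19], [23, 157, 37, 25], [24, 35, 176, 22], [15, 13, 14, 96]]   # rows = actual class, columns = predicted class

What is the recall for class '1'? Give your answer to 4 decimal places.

0.6488

recall = TP/(TP+FN).
1: TP=157, FN=23+37+25=85 → 157/242 = 0.64876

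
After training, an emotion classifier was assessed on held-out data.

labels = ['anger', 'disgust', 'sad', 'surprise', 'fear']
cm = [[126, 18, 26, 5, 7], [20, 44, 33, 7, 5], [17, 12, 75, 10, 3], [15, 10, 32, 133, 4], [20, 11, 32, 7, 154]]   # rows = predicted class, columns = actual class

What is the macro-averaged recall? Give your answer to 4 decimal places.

0.6379

Per-class recall (TP/(TP+FN)):
  anger: TP=126, FN=20+17+15+20=72 → 126/198 = 0.63636
  disgust: TP=44, FN=18+12+10+11=51 → 44/95 = 0.46316
  sad: TP=75, FN=26+33+32+32=123 → 75/198 = 0.37879
  surprise: TP=133, FN=5+7+10+7=29 → 133/162 = 0.82099
  fear: TP=154, FN=7+5+3+4=19 → 154/173 = 0.89017
Macro-recall = mean = (0.63636 + 0.46316 + 0.37879 + 0.82099 + 0.89017) / 5 = 0.6379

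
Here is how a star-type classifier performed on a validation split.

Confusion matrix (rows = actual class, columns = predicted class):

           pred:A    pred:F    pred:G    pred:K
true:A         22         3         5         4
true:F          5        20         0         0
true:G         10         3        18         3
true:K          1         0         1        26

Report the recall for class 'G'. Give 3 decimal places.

0.529

One-vs-rest for 'G': TP = diagonal; FP = other classes predicted 'G'; FN = 'G' predicted as other.
recall = TP/(TP+FN).
G: TP=18, FN=10+3+3=16 → 18/34 = 0.5294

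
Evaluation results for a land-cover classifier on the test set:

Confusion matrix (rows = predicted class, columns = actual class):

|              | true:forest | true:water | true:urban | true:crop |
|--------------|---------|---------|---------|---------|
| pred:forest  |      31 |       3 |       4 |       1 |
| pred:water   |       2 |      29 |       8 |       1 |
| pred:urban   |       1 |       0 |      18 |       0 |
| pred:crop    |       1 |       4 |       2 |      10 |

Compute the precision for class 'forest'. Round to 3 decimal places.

precision = TP/(TP+FP).
forest: TP=31, FP=3+4+1=8 → 31/39 = 0.7949

0.795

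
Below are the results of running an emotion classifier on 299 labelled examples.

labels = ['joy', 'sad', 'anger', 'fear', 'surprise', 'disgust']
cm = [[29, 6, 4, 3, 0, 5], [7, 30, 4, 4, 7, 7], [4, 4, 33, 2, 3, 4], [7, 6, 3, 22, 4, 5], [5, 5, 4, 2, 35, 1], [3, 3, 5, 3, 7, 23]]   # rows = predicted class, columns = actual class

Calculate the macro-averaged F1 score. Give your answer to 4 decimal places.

Per-class F1 score (2·TP/(2·TP+FP+FN)):
  joy: TP=29, FP=6+4+3+0+5=18, FN=7+4+7+5+3=26 → 58/102 = 0.56863
  sad: TP=30, FP=7+4+4+7+7=29, FN=6+4+6+5+3=24 → 60/113 = 0.53097
  anger: TP=33, FP=4+4+2+3+4=17, FN=4+4+3+4+5=20 → 66/103 = 0.64078
  fear: TP=22, FP=7+6+3+4+5=25, FN=3+4+2+2+3=14 → 44/83 = 0.53012
  surprise: TP=35, FP=5+5+4+2+1=17, FN=0+7+3+4+7=21 → 70/108 = 0.64815
  disgust: TP=23, FP=3+3+5+3+7=21, FN=5+7+4+5+1=22 → 46/89 = 0.51685
Macro-F1 score = mean = (0.56863 + 0.53097 + 0.64078 + 0.53012 + 0.64815 + 0.51685) / 6 = 0.5726

0.5726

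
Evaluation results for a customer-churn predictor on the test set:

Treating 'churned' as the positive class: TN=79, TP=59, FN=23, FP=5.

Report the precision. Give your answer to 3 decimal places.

Precision = TP/(TP+FP) = 59/(59+5) = 59/64 = 0.922

0.922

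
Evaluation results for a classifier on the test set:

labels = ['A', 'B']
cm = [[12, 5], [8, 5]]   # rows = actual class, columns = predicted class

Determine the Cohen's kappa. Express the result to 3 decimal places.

Observed agreement pₒ = trace/N = 17/30 = 0.5667
Expected agreement pₑ = Σ (rowᵢ·colᵢ)/N² = (17·20 + 13·10)/30² = 0.5222
κ = (pₒ − pₑ)/(1 − pₑ) = (0.5667 − 0.5222)/(1 − 0.5222) = 0.093

0.093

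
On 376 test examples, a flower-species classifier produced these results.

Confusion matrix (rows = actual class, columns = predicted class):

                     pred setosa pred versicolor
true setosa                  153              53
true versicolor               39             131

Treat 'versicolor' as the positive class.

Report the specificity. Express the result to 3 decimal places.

0.743

Specificity = TN/(TN+FP) = 153/(153+53) = 0.743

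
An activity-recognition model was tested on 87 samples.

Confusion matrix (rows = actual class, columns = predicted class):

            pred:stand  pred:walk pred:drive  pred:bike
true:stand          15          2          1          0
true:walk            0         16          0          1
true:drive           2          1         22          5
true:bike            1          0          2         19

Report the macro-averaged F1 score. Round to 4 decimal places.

0.8327

Per-class F1 score (2·TP/(2·TP+FP+FN)):
  stand: TP=15, FP=0+2+1=3, FN=2+1+0=3 → 30/36 = 0.83333
  walk: TP=16, FP=2+1+0=3, FN=0+0+1=1 → 32/36 = 0.88889
  drive: TP=22, FP=1+0+2=3, FN=2+1+5=8 → 44/55 = 0.80000
  bike: TP=19, FP=0+1+5=6, FN=1+0+2=3 → 38/47 = 0.80851
Macro-F1 score = mean = (0.83333 + 0.88889 + 0.80000 + 0.80851) / 4 = 0.8327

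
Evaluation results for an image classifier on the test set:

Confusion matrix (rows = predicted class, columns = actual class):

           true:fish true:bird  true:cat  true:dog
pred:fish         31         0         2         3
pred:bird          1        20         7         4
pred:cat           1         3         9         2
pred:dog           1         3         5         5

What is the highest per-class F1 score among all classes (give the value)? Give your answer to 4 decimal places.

0.8857

Per-class F1 score (2·TP/(2·TP+FP+FN)):
  fish: TP=31, FP=0+2+3=5, FN=1+1+1=3 → 62/70 = 0.88571
  bird: TP=20, FP=1+7+4=12, FN=0+3+3=6 → 40/58 = 0.68966
  cat: TP=9, FP=1+3+2=6, FN=2+7+5=14 → 18/38 = 0.47368
  dog: TP=5, FP=1+3+5=9, FN=3+4+2=9 → 10/28 = 0.35714
Highest is class 'fish' with F1 score = 0.8857.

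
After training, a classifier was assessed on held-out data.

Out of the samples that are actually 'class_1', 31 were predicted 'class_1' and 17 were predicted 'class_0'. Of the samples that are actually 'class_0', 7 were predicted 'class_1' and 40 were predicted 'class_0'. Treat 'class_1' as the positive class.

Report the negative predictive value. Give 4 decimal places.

0.7018

NPV = TN/(TN+FN) = 40/(40+17) = 0.7018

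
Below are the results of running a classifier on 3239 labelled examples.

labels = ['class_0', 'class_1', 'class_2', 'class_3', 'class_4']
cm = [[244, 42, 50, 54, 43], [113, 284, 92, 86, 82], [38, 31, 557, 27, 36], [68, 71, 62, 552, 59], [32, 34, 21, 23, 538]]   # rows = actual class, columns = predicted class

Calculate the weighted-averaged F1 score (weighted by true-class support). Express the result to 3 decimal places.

Per-class F1 score (2·TP/(2·TP+FP+FN)):
  class_0: TP=244, FP=113+38+68+32=251, FN=42+50+54+43=189 → 488/928 = 0.5259
  class_1: TP=284, FP=42+31+71+34=178, FN=113+92+86+82=373 → 568/1119 = 0.5076
  class_2: TP=557, FP=50+92+62+21=225, FN=38+31+27+36=132 → 1114/1471 = 0.7573
  class_3: TP=552, FP=54+86+27+23=190, FN=68+71+62+59=260 → 1104/1554 = 0.7104
  class_4: TP=538, FP=43+82+36+59=220, FN=32+34+21+23=110 → 1076/1406 = 0.7653
Weighted-F1 score = Σ (supportᵢ/N)·F1 scoreᵢ with N=3239: (433/3239)·0.5259 + (657/3239)·0.5076 + (689/3239)·0.7573 + (812/3239)·0.7104 + (648/3239)·0.7653 = 0.666

0.666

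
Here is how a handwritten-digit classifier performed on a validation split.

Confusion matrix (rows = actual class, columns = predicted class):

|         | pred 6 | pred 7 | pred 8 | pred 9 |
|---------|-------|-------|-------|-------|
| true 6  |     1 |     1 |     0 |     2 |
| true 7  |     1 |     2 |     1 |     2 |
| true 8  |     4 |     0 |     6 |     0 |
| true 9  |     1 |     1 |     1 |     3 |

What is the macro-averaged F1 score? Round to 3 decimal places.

Per-class F1 score (2·TP/(2·TP+FP+FN)):
  6: TP=1, FP=1+4+1=6, FN=1+0+2=3 → 2/11 = 0.1818
  7: TP=2, FP=1+0+1=2, FN=1+1+2=4 → 4/10 = 0.4000
  8: TP=6, FP=0+1+1=2, FN=4+0+0=4 → 12/18 = 0.6667
  9: TP=3, FP=2+2+0=4, FN=1+1+1=3 → 6/13 = 0.4615
Macro-F1 score = mean = (0.1818 + 0.4000 + 0.6667 + 0.4615) / 4 = 0.428

0.428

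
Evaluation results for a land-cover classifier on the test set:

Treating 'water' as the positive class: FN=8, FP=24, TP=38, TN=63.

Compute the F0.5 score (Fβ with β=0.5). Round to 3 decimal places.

Fβ = (1+β²)·TP / ((1+β²)·TP + β²·FN + FP), with β²=1/4
= 1.25·38 / (1.25·38 + 0.25·8 + 24) = 0.646

0.646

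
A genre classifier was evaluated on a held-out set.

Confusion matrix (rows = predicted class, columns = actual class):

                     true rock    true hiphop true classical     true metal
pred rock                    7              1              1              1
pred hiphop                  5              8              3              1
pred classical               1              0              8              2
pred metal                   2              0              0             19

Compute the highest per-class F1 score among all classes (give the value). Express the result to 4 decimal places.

0.8636

Per-class F1 score (2·TP/(2·TP+FP+FN)):
  rock: TP=7, FP=1+1+1=3, FN=5+1+2=8 → 14/25 = 0.56000
  hiphop: TP=8, FP=5+3+1=9, FN=1+0+0=1 → 16/26 = 0.61538
  classical: TP=8, FP=1+0+2=3, FN=1+3+0=4 → 16/23 = 0.69565
  metal: TP=19, FP=2+0+0=2, FN=1+1+2=4 → 38/44 = 0.86364
Highest is class 'metal' with F1 score = 0.8636.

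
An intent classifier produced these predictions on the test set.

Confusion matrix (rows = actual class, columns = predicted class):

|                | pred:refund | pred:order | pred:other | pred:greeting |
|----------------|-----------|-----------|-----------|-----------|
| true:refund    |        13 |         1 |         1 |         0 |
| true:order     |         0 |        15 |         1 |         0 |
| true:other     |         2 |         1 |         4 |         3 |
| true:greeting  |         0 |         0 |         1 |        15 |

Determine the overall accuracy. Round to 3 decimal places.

Accuracy = trace / total = (13+15+4+15=47) / 57 = 47/57 = 0.825

0.825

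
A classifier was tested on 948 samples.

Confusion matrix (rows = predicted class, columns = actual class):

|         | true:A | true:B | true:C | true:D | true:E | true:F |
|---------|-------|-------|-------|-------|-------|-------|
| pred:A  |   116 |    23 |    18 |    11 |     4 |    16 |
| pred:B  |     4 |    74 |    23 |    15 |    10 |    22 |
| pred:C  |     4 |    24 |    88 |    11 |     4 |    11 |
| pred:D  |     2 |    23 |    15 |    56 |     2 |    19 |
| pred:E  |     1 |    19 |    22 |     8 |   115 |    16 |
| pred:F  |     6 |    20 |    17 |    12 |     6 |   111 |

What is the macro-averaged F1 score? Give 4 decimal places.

0.5863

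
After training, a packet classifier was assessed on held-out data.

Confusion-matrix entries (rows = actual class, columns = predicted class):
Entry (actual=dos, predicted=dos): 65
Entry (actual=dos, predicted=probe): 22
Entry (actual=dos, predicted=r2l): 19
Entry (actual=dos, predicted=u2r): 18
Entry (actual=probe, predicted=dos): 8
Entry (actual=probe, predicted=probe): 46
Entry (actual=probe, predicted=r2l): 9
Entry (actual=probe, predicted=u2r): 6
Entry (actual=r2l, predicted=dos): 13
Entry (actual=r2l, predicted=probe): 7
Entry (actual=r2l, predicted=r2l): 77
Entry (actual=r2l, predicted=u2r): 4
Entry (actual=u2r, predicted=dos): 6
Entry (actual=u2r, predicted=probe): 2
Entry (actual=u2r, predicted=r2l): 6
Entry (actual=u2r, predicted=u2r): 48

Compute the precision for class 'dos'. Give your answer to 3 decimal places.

One-vs-rest for 'dos': TP = diagonal; FP = other classes predicted 'dos'; FN = 'dos' predicted as other.
precision = TP/(TP+FP).
dos: TP=65, FP=8+13+6=27 → 65/92 = 0.7065

0.707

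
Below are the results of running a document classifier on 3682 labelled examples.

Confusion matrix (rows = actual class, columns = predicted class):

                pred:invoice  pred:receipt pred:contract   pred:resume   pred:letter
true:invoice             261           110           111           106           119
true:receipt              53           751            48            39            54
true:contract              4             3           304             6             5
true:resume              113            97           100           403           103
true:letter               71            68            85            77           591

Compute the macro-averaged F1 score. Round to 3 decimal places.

0.609

Per-class F1 score (2·TP/(2·TP+FP+FN)):
  invoice: TP=261, FP=53+4+113+71=241, FN=110+111+106+119=446 → 522/1209 = 0.4318
  receipt: TP=751, FP=110+3+97+68=278, FN=53+48+39+54=194 → 1502/1974 = 0.7609
  contract: TP=304, FP=111+48+100+85=344, FN=4+3+6+5=18 → 608/970 = 0.6268
  resume: TP=403, FP=106+39+6+77=228, FN=113+97+100+103=413 → 806/1447 = 0.5570
  letter: TP=591, FP=119+54+5+103=281, FN=71+68+85+77=301 → 1182/1764 = 0.6701
Macro-F1 score = mean = (0.4318 + 0.7609 + 0.6268 + 0.5570 + 0.6701) / 5 = 0.609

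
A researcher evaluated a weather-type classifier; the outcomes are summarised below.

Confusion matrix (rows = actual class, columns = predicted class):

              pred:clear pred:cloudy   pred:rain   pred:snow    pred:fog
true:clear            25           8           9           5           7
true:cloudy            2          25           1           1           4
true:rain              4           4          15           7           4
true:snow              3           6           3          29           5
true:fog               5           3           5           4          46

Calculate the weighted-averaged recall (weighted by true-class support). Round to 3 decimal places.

Per-class recall (TP/(TP+FN)):
  clear: TP=25, FN=8+9+5+7=29 → 25/54 = 0.4630
  cloudy: TP=25, FN=2+1+1+4=8 → 25/33 = 0.7576
  rain: TP=15, FN=4+4+7+4=19 → 15/34 = 0.4412
  snow: TP=29, FN=3+6+3+5=17 → 29/46 = 0.6304
  fog: TP=46, FN=5+3+5+4=17 → 46/63 = 0.7302
Weighted-recall = Σ (supportᵢ/N)·recallᵢ with N=230: (54/230)·0.4630 + (33/230)·0.7576 + (34/230)·0.4412 + (46/230)·0.6304 + (63/230)·0.7302 = 0.609

0.609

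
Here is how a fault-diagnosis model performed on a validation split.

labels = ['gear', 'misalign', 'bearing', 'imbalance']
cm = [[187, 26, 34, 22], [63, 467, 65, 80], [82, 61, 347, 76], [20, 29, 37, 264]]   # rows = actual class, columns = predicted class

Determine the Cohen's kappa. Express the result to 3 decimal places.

0.565

Observed agreement pₒ = trace/N = 1265/1860 = 0.6801
Expected agreement pₑ = Σ (rowᵢ·colᵢ)/N² = (269·352 + 675·583 + 566·483 + 350·442)/1860² = 0.2649
κ = (pₒ − pₑ)/(1 − pₑ) = (0.6801 − 0.2649)/(1 − 0.2649) = 0.565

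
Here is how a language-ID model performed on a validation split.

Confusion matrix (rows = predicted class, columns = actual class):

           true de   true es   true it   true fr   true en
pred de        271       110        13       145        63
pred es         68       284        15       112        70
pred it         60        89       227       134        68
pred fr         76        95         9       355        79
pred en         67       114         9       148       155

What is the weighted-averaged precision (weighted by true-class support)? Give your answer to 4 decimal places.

0.4805

Per-class precision (TP/(TP+FP)):
  de: TP=271, FP=110+13+145+63=331 → 271/602 = 0.45017
  es: TP=284, FP=68+15+112+70=265 → 284/549 = 0.51730
  it: TP=227, FP=60+89+134+68=351 → 227/578 = 0.39273
  fr: TP=355, FP=76+95+9+79=259 → 355/614 = 0.57818
  en: TP=155, FP=67+114+9+148=338 → 155/493 = 0.31440
Weighted-precision = Σ (supportᵢ/N)·precisionᵢ with N=2836: (542/2836)·0.45017 + (692/2836)·0.51730 + (273/2836)·0.39273 + (894/2836)·0.57818 + (435/2836)·0.31440 = 0.4805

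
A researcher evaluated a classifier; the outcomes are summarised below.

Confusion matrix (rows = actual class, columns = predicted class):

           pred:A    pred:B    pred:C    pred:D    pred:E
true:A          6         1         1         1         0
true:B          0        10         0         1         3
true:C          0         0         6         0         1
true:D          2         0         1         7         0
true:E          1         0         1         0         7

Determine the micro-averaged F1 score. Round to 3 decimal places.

Micro-averaging pools counts across classes: ΣTP=36, ΣFP=13, ΣFN=13.
Micro-F1 score = 2·TP/(2·TP+FP+FN) on pooled counts = 0.735 (equals overall accuracy in single-label multiclass).

0.735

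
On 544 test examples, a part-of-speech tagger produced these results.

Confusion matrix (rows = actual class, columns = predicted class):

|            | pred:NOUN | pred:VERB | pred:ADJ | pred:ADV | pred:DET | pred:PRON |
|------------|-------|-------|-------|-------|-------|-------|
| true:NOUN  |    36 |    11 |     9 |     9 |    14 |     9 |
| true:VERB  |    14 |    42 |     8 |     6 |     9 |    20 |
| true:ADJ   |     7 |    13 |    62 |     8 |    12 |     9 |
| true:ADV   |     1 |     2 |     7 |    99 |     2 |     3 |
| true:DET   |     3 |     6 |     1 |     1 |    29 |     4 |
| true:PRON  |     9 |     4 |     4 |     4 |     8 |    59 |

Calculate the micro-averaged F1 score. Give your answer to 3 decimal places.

0.601

Micro-averaging pools counts across classes: ΣTP=327, ΣFP=217, ΣFN=217.
Micro-F1 score = 2·TP/(2·TP+FP+FN) on pooled counts = 0.601 (equals overall accuracy in single-label multiclass).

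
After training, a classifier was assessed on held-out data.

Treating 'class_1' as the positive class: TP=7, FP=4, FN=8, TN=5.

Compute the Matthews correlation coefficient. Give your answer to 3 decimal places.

MCC = (TP·TN − FP·FN) / √((TP+FP)(TP+FN)(TN+FP)(TN+FN))
Numerator = 7·5 − 4·8 = 3
Denominator = √(11·15·9·13) = √19305 = 138.9424
MCC = 3 / 138.9424 = 0.022

0.022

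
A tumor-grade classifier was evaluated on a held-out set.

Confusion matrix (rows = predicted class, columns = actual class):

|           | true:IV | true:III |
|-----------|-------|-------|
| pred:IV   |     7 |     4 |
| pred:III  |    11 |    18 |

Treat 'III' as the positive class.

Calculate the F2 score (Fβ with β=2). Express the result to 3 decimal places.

0.769

Fβ = (1+β²)·TP / ((1+β²)·TP + β²·FN + FP), with β²=4
= 5·18 / (5·18 + 4·4 + 11) = 0.769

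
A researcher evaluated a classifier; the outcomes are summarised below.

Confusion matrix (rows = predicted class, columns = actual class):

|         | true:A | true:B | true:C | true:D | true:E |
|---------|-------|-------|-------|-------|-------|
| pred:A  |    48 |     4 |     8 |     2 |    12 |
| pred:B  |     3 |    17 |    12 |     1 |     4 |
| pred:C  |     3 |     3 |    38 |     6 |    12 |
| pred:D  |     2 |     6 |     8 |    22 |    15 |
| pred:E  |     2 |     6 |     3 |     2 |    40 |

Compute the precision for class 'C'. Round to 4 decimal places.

0.6129

Treat 'C' as positive and all other classes as negative.
precision = TP/(TP+FP).
C: TP=38, FP=3+3+6+12=24 → 38/62 = 0.61290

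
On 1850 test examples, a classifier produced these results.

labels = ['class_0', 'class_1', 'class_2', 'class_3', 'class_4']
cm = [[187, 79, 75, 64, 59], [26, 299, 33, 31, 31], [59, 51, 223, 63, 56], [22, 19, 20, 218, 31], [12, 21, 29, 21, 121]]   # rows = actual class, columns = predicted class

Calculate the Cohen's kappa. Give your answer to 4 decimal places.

0.4561

Observed agreement pₒ = trace/N = 1048/1850 = 0.56649
Expected agreement pₑ = Σ (rowᵢ·colᵢ)/N² = (464·306 + 420·469 + 452·380 + 310·397 + 204·298)/1850² = 0.20295
κ = (pₒ − pₑ)/(1 − pₑ) = (0.56649 − 0.20295)/(1 − 0.20295) = 0.4561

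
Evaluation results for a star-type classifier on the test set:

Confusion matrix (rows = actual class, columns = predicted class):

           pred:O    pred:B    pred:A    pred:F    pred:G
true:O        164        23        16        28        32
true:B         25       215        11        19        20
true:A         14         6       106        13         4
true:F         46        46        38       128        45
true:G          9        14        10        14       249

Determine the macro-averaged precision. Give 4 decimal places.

0.6547

Per-class precision (TP/(TP+FP)):
  O: TP=164, FP=25+14+46+9=94 → 164/258 = 0.63566
  B: TP=215, FP=23+6+46+14=89 → 215/304 = 0.70724
  A: TP=106, FP=16+11+38+10=75 → 106/181 = 0.58564
  F: TP=128, FP=28+19+13+14=74 → 128/202 = 0.63366
  G: TP=249, FP=32+20+4+45=101 → 249/350 = 0.71143
Macro-precision = mean = (0.63566 + 0.70724 + 0.58564 + 0.63366 + 0.71143) / 5 = 0.6547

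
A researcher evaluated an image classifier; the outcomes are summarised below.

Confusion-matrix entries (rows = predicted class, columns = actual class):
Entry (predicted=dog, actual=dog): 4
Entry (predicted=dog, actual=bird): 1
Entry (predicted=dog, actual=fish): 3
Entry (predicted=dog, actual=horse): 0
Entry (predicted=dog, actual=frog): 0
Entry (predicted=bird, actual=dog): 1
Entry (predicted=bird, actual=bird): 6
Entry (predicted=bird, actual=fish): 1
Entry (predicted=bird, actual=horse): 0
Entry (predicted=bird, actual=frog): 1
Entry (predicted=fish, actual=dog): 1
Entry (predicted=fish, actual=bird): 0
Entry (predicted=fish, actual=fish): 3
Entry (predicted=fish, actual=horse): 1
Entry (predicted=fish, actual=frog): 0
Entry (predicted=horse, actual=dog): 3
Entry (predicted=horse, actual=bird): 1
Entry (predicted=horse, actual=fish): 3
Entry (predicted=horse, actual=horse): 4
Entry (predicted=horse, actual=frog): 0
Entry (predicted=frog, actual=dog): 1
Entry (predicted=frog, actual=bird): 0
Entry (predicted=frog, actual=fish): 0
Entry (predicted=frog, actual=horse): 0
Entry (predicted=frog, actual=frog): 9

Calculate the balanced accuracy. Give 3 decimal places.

0.630

Balanced accuracy = mean of per-class recall.
  dog: recall = 4/10 = 0.4000
  bird: recall = 6/8 = 0.7500
  fish: recall = 3/10 = 0.3000
  horse: recall = 4/5 = 0.8000
  frog: recall = 9/10 = 0.9000
Mean = (0.4000 + 0.7500 + 0.3000 + 0.8000 + 0.9000) / 5 = 0.630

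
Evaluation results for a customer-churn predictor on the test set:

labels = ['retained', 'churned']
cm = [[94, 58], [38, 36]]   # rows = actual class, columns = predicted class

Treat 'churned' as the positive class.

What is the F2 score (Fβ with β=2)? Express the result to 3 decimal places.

Fβ = (1+β²)·TP / ((1+β²)·TP + β²·FN + FP), with β²=4
= 5·36 / (5·36 + 4·38 + 58) = 0.462

0.462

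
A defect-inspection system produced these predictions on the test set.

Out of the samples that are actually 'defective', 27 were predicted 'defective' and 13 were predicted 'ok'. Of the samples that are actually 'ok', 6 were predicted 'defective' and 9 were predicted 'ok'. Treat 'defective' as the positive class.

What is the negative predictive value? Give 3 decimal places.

0.409

NPV = TN/(TN+FN) = 9/(9+13) = 0.409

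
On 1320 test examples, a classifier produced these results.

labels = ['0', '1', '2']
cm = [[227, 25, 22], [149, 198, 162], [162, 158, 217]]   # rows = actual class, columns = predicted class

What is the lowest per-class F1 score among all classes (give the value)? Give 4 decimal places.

Per-class F1 score (2·TP/(2·TP+FP+FN)):
  0: TP=227, FP=149+162=311, FN=25+22=47 → 454/812 = 0.55911
  1: TP=198, FP=25+158=183, FN=149+162=311 → 396/890 = 0.44494
  2: TP=217, FP=22+162=184, FN=162+158=320 → 434/938 = 0.46269
Lowest is class '1' with F1 score = 0.4449.

0.4449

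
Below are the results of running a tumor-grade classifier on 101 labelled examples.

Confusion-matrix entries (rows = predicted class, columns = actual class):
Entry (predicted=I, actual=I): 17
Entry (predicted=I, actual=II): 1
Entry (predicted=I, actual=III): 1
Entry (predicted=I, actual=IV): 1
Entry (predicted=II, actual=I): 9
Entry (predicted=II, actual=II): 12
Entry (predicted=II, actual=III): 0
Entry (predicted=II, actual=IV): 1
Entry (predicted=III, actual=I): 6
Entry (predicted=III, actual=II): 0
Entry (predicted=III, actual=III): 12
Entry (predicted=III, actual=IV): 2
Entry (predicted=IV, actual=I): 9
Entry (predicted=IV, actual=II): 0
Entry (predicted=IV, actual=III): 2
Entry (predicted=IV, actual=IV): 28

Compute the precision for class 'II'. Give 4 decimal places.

Take TP from the diagonal, FP from the rest of the 'II' prediction marginal, FN from the rest of the 'II' actual marginal.
precision = TP/(TP+FP).
II: TP=12, FP=9+0+1=10 → 12/22 = 0.54545

0.5455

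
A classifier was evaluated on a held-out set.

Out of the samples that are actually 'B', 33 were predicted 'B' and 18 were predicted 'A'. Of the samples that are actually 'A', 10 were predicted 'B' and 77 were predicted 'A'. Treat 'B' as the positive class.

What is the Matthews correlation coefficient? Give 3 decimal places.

MCC = (TP·TN − FP·FN) / √((TP+FP)(TP+FN)(TN+FP)(TN+FN))
Numerator = 33·77 − 10·18 = 2361
Denominator = √(43·51·87·95) = √18125145 = 4257.3636
MCC = 2361 / 4257.3636 = 0.555

0.555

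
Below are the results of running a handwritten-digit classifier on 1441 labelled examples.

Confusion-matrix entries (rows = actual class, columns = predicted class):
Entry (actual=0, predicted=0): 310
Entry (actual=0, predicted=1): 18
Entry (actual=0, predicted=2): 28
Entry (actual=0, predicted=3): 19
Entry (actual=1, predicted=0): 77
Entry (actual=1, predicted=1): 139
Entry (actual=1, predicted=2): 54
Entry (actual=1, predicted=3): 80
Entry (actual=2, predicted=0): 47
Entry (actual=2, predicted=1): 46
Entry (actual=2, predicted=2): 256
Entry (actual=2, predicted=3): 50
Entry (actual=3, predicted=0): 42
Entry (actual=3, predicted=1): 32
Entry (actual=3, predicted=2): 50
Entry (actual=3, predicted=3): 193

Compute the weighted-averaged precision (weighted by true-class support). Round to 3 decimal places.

0.620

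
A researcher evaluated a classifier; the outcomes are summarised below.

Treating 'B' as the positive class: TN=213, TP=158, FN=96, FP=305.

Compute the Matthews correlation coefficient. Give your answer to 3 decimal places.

0.032

MCC = (TP·TN − FP·FN) / √((TP+FP)(TP+FN)(TN+FP)(TN+FN))
Numerator = 158·213 − 305·96 = 4374
Denominator = √(463·254·518·309) = √18823611324 = 137199.1666
MCC = 4374 / 137199.1666 = 0.032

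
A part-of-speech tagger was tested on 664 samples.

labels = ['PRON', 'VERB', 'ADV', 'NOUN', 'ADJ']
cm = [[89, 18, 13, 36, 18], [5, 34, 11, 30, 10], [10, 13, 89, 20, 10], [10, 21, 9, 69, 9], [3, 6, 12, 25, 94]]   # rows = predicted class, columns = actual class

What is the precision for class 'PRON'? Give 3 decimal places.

Treat 'PRON' as positive and all other classes as negative.
precision = TP/(TP+FP).
PRON: TP=89, FP=18+13+36+18=85 → 89/174 = 0.5115

0.511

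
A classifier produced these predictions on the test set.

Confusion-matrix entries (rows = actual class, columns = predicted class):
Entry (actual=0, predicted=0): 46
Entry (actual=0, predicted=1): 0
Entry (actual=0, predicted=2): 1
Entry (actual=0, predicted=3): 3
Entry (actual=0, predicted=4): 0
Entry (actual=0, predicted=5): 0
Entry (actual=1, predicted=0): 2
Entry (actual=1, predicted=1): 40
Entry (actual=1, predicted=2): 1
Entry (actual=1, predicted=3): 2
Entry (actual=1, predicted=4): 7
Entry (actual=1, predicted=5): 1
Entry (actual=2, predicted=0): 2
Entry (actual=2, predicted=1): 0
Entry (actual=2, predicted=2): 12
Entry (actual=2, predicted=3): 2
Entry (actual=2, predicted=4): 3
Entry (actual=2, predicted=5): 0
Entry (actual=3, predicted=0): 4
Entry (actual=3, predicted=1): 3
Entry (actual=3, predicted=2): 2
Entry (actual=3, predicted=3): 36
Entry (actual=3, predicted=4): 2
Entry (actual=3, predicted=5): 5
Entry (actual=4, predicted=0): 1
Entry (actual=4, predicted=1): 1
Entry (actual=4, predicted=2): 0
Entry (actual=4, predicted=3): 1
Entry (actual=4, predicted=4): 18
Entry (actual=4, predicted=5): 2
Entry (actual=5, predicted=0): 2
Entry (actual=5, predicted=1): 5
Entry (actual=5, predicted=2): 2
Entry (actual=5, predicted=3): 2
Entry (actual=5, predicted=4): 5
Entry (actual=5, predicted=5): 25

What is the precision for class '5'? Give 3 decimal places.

One-vs-rest for '5': TP = diagonal; FP = other classes predicted '5'; FN = '5' predicted as other.
precision = TP/(TP+FP).
5: TP=25, FP=0+1+0+5+2=8 → 25/33 = 0.7576

0.758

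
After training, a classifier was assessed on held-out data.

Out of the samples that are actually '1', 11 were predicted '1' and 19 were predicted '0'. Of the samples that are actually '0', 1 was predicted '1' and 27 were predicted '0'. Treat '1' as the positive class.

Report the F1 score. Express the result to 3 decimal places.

0.524

Precision = TP/(TP+FP) = 11/12 = 0.9167
Recall = TP/(TP+FN) = 11/30 = 0.3667
F1 = 2·TP/(2·TP+FP+FN) = 22/42 = 0.524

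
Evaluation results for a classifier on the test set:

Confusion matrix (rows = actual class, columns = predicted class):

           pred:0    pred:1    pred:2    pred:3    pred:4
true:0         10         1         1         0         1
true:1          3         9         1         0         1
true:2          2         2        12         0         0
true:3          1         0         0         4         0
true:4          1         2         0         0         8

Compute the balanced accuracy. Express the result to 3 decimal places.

Balanced accuracy = mean of per-class recall.
  0: recall = 10/13 = 0.7692
  1: recall = 9/14 = 0.6429
  2: recall = 12/16 = 0.7500
  3: recall = 4/5 = 0.8000
  4: recall = 8/11 = 0.7273
Mean = (0.7692 + 0.6429 + 0.7500 + 0.8000 + 0.7273) / 5 = 0.738

0.738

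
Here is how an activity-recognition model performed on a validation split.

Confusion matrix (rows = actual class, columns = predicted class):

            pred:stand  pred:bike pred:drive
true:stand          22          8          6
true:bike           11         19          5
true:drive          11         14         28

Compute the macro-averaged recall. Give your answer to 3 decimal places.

Per-class recall (TP/(TP+FN)):
  stand: TP=22, FN=8+6=14 → 22/36 = 0.6111
  bike: TP=19, FN=11+5=16 → 19/35 = 0.5429
  drive: TP=28, FN=11+14=25 → 28/53 = 0.5283
Macro-recall = mean = (0.6111 + 0.5429 + 0.5283) / 3 = 0.561

0.561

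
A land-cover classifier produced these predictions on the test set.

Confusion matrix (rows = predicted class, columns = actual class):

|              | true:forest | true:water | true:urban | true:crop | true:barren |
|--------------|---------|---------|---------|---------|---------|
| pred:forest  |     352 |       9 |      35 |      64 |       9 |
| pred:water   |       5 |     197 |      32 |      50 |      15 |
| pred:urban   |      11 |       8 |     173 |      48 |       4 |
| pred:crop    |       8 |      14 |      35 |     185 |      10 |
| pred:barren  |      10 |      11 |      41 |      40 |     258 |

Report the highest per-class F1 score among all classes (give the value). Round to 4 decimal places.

0.8234

Per-class F1 score (2·TP/(2·TP+FP+FN)):
  forest: TP=352, FP=9+35+64+9=117, FN=5+11+8+10=34 → 704/855 = 0.82339
  water: TP=197, FP=5+32+50+15=102, FN=9+8+14+11=42 → 394/538 = 0.73234
  urban: TP=173, FP=11+8+48+4=71, FN=35+32+35+41=143 → 346/560 = 0.61786
  crop: TP=185, FP=8+14+35+10=67, FN=64+50+48+40=202 → 370/639 = 0.57903
  barren: TP=258, FP=10+11+41+40=102, FN=9+15+4+10=38 → 516/656 = 0.78659
Highest is class 'forest' with F1 score = 0.8234.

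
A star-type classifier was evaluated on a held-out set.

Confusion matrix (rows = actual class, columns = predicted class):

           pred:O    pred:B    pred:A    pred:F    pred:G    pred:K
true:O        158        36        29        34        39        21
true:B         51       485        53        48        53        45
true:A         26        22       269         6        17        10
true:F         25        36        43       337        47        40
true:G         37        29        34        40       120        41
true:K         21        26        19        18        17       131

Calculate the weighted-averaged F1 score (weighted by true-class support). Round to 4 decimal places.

0.6112

Per-class F1 score (2·TP/(2·TP+FP+FN)):
  O: TP=158, FP=51+26+25+37+21=160, FN=36+29+34+39+21=159 → 316/635 = 0.49764
  B: TP=485, FP=36+22+36+29+26=149, FN=51+53+48+53+45=250 → 970/1369 = 0.70855
  A: TP=269, FP=29+53+43+34+19=178, FN=26+22+6+17+10=81 → 538/797 = 0.67503
  F: TP=337, FP=34+48+6+40+18=146, FN=25+36+43+47+40=191 → 674/1011 = 0.66667
  G: TP=120, FP=39+53+17+47+17=173, FN=37+29+34+40+41=181 → 240/594 = 0.40404
  K: TP=131, FP=21+45+10+40+41=157, FN=21+26+19+18+17=101 → 262/520 = 0.50385
Weighted-F1 score = Σ (supportᵢ/N)·F1 scoreᵢ with N=2463: (317/2463)·0.49764 + (735/2463)·0.70855 + (350/2463)·0.67503 + (528/2463)·0.66667 + (301/2463)·0.40404 + (232/2463)·0.50385 = 0.6112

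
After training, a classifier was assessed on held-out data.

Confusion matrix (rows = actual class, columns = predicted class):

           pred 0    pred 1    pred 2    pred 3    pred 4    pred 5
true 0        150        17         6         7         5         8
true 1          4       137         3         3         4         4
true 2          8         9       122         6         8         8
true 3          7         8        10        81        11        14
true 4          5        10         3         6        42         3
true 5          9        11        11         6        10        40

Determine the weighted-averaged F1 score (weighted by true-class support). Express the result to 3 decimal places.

0.717

Per-class F1 score (2·TP/(2·TP+FP+FN)):
  0: TP=150, FP=4+8+7+5+9=33, FN=17+6+7+5+8=43 → 300/376 = 0.7979
  1: TP=137, FP=17+9+8+10+11=55, FN=4+3+3+4+4=18 → 274/347 = 0.7896
  2: TP=122, FP=6+3+10+3+11=33, FN=8+9+6+8+8=39 → 244/316 = 0.7722
  3: TP=81, FP=7+3+6+6+6=28, FN=7+8+10+11+14=50 → 162/240 = 0.6750
  4: TP=42, FP=5+4+8+11+10=38, FN=5+10+3+6+3=27 → 84/149 = 0.5638
  5: TP=40, FP=8+4+8+14+3=37, FN=9+11+11+6+10=47 → 80/164 = 0.4878
Weighted-F1 score = Σ (supportᵢ/N)·F1 scoreᵢ with N=796: (193/796)·0.7979 + (155/796)·0.7896 + (161/796)·0.7722 + (131/796)·0.6750 + (69/796)·0.5638 + (87/796)·0.4878 = 0.717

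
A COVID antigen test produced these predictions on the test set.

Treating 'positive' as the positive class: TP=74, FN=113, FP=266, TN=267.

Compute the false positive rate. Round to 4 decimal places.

FPR = FP/(FP+TN) = 266/(266+267) = 0.4991

0.4991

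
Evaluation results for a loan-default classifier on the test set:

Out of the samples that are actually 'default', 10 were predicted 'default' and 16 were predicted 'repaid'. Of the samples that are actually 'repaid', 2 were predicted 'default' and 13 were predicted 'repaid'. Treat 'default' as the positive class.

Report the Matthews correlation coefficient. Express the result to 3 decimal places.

0.266

MCC = (TP·TN − FP·FN) / √((TP+FP)(TP+FN)(TN+FP)(TN+FN))
Numerator = 10·13 − 2·16 = 98
Denominator = √(12·26·15·29) = √135720 = 368.4020
MCC = 98 / 368.4020 = 0.266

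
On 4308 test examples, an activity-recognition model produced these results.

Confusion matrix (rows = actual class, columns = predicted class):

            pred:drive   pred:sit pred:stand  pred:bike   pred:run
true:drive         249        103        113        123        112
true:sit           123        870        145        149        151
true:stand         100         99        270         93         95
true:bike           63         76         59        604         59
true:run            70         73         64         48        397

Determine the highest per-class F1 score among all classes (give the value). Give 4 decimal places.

0.6544

Per-class F1 score (2·TP/(2·TP+FP+FN)):
  drive: TP=249, FP=123+100+63+70=356, FN=103+113+123+112=451 → 498/1305 = 0.38161
  sit: TP=870, FP=103+99+76+73=351, FN=123+145+149+151=568 → 1740/2659 = 0.65438
  stand: TP=270, FP=113+145+59+64=381, FN=100+99+93+95=387 → 540/1308 = 0.41284
  bike: TP=604, FP=123+149+93+48=413, FN=63+76+59+59=257 → 1208/1878 = 0.64324
  run: TP=397, FP=112+151+95+59=417, FN=70+73+64+48=255 → 794/1466 = 0.54161
Highest is class 'sit' with F1 score = 0.6544.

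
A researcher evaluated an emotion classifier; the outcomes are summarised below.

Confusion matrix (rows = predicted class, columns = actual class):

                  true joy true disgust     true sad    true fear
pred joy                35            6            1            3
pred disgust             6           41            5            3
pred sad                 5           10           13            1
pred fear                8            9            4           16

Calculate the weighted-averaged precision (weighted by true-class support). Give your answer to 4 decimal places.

0.6714

Per-class precision (TP/(TP+FP)):
  joy: TP=35, FP=6+1+3=10 → 35/45 = 0.77778
  disgust: TP=41, FP=6+5+3=14 → 41/55 = 0.74545
  sad: TP=13, FP=5+10+1=16 → 13/29 = 0.44828
  fear: TP=16, FP=8+9+4=21 → 16/37 = 0.43243
Weighted-precision = Σ (supportᵢ/N)·precisionᵢ with N=166: (54/166)·0.77778 + (66/166)·0.74545 + (23/166)·0.44828 + (23/166)·0.43243 = 0.6714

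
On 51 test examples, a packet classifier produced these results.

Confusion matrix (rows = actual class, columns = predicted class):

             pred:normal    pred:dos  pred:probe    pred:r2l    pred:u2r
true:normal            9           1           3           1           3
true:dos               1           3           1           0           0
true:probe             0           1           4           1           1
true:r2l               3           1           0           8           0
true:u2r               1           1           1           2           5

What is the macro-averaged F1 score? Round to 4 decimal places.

0.5547

Per-class F1 score (2·TP/(2·TP+FP+FN)):
  normal: TP=9, FP=1+0+3+1=5, FN=1+3+1+3=8 → 18/31 = 0.58065
  dos: TP=3, FP=1+1+1+1=4, FN=1+1+0+0=2 → 6/12 = 0.50000
  probe: TP=4, FP=3+1+0+1=5, FN=0+1+1+1=3 → 8/16 = 0.50000
  r2l: TP=8, FP=1+0+1+2=4, FN=3+1+0+0=4 → 16/24 = 0.66667
  u2r: TP=5, FP=3+0+1+0=4, FN=1+1+1+2=5 → 10/19 = 0.52632
Macro-F1 score = mean = (0.58065 + 0.50000 + 0.50000 + 0.66667 + 0.52632) / 5 = 0.5547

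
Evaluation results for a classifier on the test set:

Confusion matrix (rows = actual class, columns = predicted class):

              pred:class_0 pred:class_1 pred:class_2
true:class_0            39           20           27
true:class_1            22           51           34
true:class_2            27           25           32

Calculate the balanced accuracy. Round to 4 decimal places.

0.4370

Balanced accuracy = mean of per-class recall.
  class_0: recall = 39/86 = 0.45349
  class_1: recall = 51/107 = 0.47664
  class_2: recall = 32/84 = 0.38095
Mean = (0.45349 + 0.47664 + 0.38095) / 3 = 0.4370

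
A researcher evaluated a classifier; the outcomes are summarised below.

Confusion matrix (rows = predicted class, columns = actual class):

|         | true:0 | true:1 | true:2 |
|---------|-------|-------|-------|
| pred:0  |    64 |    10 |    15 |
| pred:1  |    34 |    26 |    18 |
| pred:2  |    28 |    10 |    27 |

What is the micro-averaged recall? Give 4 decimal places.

0.5043

Micro-averaging pools counts across classes: ΣTP=117, ΣFP=115, ΣFN=115.
Micro-recall = TP/(TP+FN) on pooled counts = 0.5043 (equals overall accuracy in single-label multiclass).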